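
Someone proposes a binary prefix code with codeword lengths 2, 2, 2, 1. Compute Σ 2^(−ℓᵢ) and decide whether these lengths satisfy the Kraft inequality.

With common denominator 2^2 = 4: Σ 2^(−ℓᵢ) = 1/4 + 1/4 + 1/4 + 2/4 = 5/4 = 1.25.
Kraft's inequality requires Σ ≤ 1; here Σ = 1.25 > 1, so no such prefix code exists.

1.25; no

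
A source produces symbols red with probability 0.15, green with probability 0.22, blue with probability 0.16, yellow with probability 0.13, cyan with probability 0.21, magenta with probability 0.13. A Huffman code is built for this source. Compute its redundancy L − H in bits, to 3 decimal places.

Entropy H = −Σ p log₂ p ≈ 2.5522 bits.
Huffman merges: 13/100+13/100→13/50; 3/20+4/25→31/100; 21/100+11/50→43/100; 13/50+31/100→57/100; 43/100+57/100→1. L = 257/100 ≈ 2.5700.
L − H = 2.5700 − 2.5522 = 0.018 bits.

0.018 bits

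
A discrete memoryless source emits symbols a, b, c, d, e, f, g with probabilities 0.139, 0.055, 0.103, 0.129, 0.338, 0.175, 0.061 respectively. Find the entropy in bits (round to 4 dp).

H = −Σ pᵢ log₂ pᵢ.
−0.139·log₂(0.139) = 0.3957
−0.055·log₂(0.055) = 0.2301
−0.103·log₂(0.103) = 0.3378
−0.129·log₂(0.129) = 0.3811
−0.338·log₂(0.338) = 0.5289
−0.175·log₂(0.175) = 0.4401
−0.061·log₂(0.061) = 0.2461
Sum ≈ 2.5599 → 2.5599 bits.

2.5599 bits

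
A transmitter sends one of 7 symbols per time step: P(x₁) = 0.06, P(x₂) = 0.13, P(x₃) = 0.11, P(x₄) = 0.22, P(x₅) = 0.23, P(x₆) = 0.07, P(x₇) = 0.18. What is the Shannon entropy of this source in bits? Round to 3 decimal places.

2.659 bits

H = −Σ pᵢ log₂ pᵢ.
−0.06·log₂(0.06) = 0.2435
−0.13·log₂(0.13) = 0.3826
−0.11·log₂(0.11) = 0.3503
−0.22·log₂(0.22) = 0.4806
−0.23·log₂(0.23) = 0.4877
−0.07·log₂(0.07) = 0.2686
−0.18·log₂(0.18) = 0.4453
Sum ≈ 2.6586 → 2.659 bits.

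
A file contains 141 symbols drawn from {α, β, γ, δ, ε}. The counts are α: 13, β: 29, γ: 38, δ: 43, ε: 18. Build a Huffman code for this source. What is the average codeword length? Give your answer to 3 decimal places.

Probabilities are the counts divided by 141.
Repeatedly combine the two least-probable nodes; the expected code length is the sum of the merged weights.
merge 13/141 + 6/47 → 31/141
merge 29/141 + 31/141 → 20/47
merge 38/141 + 43/141 → 27/47
merge 20/47 + 27/47 → 1
L = 31/141 + 20/47 + 27/47 + 1 = 313/141 ≈ 2.220 bits/symbol.

2.220 bits/symbol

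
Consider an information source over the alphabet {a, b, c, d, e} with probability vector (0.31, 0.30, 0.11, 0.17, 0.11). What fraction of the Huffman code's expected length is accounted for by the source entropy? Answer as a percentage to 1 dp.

Entropy H = −Σ p log₂ p ≈ 2.1800 bits.
Huffman merges: 11/100+11/100→11/50; 17/100+11/50→39/100; 3/10+31/100→61/100; 39/100+61/100→1. L = 111/50 ≈ 2.2200.
Efficiency = H/L = 2.1800/2.2200 = 98.2%.

98.2%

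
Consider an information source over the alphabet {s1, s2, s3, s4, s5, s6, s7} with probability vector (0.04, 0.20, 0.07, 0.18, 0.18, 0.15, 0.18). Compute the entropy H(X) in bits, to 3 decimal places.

2.665 bits

H = −Σ pᵢ log₂ pᵢ.
−0.04·log₂(0.04) = 0.1858
−0.20·log₂(0.20) = 0.4644
−0.07·log₂(0.07) = 0.2686
−0.18·log₂(0.18) = 0.4453
−0.18·log₂(0.18) = 0.4453
−0.15·log₂(0.15) = 0.4105
−0.18·log₂(0.18) = 0.4453
Sum ≈ 2.6652 → 2.665 bits.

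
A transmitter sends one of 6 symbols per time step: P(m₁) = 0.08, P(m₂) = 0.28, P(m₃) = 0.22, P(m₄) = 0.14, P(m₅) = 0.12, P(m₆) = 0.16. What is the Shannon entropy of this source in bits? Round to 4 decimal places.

H = −Σ pᵢ log₂ pᵢ.
−0.08·log₂(0.08) = 0.2915
−0.28·log₂(0.28) = 0.5142
−0.22·log₂(0.22) = 0.4806
−0.14·log₂(0.14) = 0.3971
−0.12·log₂(0.12) = 0.3671
−0.16·log₂(0.16) = 0.4230
Sum ≈ 2.4735 → 2.4735 bits.

2.4735 bits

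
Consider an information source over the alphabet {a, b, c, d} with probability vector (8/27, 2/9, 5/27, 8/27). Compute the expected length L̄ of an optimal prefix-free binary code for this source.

Repeatedly combine the two least-probable nodes; the expected code length is the sum of the merged weights.
merge 5/27 + 2/9 → 11/27
merge 8/27 + 8/27 → 16/27
merge 11/27 + 16/27 → 1
L = 11/27 + 16/27 + 1 = 2 bits/symbol.

2 bits/symbol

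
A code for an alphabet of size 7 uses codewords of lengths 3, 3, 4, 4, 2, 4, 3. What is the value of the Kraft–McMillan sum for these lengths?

0.8125

With common denominator 2^4 = 16: Σ 2^(−ℓᵢ) = 2/16 + 2/16 + 1/16 + 1/16 + 4/16 + 1/16 + 2/16 = 13/16 = 0.8125.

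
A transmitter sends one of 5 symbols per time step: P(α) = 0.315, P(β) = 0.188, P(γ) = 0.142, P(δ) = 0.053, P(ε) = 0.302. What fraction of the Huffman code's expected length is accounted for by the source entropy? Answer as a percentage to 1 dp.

96.8%

Entropy H = −Σ p log₂ p ≈ 2.1244 bits.
Huffman merges: 53/1000+71/500→39/200; 47/250+39/200→383/1000; 151/500+63/200→617/1000; 383/1000+617/1000→1. L = 439/200 ≈ 2.1950.
Efficiency = H/L = 2.1244/2.1950 = 96.8%.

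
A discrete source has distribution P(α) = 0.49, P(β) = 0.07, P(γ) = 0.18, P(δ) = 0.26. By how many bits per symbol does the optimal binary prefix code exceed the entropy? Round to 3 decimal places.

0.037 bits

Entropy H = −Σ p log₂ p ≈ 1.7234 bits.
Huffman merges: 7/100+9/50→1/4; 1/4+13/50→51/100; 49/100+51/100→1. L = 44/25 ≈ 1.7600.
L − H = 1.7600 − 1.7234 = 0.037 bits.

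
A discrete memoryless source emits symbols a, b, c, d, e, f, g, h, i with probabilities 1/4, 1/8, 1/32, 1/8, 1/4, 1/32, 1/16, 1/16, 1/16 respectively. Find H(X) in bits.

Each probability is a power of 1/2, so log₂(1/p) is an integer.
H = Σ p·log₂(1/p) = 1/4·2 + 1/8·3 + 1/32·5 + 1/8·3 + 1/4·2 + 1/32·5 + 1/16·4 + 1/16·4 + 1/16·4 = 2.8125 bits.

2.8125 bits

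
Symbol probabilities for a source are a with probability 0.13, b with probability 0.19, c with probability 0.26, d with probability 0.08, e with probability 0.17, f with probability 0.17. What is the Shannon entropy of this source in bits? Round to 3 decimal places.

H = −Σ pᵢ log₂ pᵢ.
−0.13·log₂(0.13) = 0.3826
−0.19·log₂(0.19) = 0.4552
−0.26·log₂(0.26) = 0.5053
−0.08·log₂(0.08) = 0.2915
−0.17·log₂(0.17) = 0.4346
−0.17·log₂(0.17) = 0.4346
Sum ≈ 2.5038 → 2.504 bits.

2.504 bits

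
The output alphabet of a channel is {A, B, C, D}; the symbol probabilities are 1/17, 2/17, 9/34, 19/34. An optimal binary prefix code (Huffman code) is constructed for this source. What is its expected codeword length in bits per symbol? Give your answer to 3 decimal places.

Repeatedly combine the two least-probable nodes; the expected code length is the sum of the merged weights.
merge 1/17 + 2/17 → 3/17
merge 3/17 + 9/34 → 15/34
merge 15/34 + 19/34 → 1
L = 3/17 + 15/34 + 1 = 55/34 ≈ 1.618 bits/symbol.

1.618 bits/symbol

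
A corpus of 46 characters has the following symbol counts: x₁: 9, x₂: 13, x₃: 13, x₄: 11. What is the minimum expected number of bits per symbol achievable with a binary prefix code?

2 bits/symbol

Probabilities are the counts divided by 46.
Repeatedly combine the two least-probable nodes; the expected code length is the sum of the merged weights.
merge 9/46 + 11/46 → 10/23
merge 13/46 + 13/46 → 13/23
merge 10/23 + 13/23 → 1
L = 10/23 + 13/23 + 1 = 2 bits/symbol.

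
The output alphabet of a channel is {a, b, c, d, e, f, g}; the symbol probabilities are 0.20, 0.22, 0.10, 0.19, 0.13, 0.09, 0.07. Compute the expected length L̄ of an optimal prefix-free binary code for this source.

2.74 bits/symbol

Repeatedly combine the two least-probable nodes; the expected code length is the sum of the merged weights.
merge 7/100 + 9/100 → 4/25
merge 1/10 + 13/100 → 23/100
merge 4/25 + 19/100 → 7/20
merge 1/5 + 11/50 → 21/50
merge 23/100 + 7/20 → 29/50
merge 21/50 + 29/50 → 1
L = 4/25 + 23/100 + 7/20 + 21/50 + 29/50 + 1 = 137/50 = 2.74 bits/symbol.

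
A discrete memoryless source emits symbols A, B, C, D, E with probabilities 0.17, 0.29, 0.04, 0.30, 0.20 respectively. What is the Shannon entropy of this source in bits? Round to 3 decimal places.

H = −Σ pᵢ log₂ pᵢ.
−0.17·log₂(0.17) = 0.4346
−0.29·log₂(0.29) = 0.5179
−0.04·log₂(0.04) = 0.1858
−0.30·log₂(0.30) = 0.5211
−0.20·log₂(0.20) = 0.4644
Sum ≈ 2.1237 → 2.124 bits.

2.124 bits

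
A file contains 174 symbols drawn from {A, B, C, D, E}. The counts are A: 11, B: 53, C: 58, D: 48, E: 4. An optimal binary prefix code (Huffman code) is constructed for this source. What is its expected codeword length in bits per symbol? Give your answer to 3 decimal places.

2.086 bits/symbol

Probabilities are the counts divided by 174.
Repeatedly combine the two least-probable nodes; the expected code length is the sum of the merged weights.
merge 2/87 + 11/174 → 5/58
merge 5/58 + 8/29 → 21/58
merge 53/174 + 1/3 → 37/58
merge 21/58 + 37/58 → 1
L = 5/58 + 21/58 + 37/58 + 1 = 121/58 ≈ 2.086 bits/symbol.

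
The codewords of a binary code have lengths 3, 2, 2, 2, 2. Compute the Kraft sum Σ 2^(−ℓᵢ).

1.125

With common denominator 2^3 = 8: Σ 2^(−ℓᵢ) = 1/8 + 2/8 + 2/8 + 2/8 + 2/8 = 9/8 = 1.125.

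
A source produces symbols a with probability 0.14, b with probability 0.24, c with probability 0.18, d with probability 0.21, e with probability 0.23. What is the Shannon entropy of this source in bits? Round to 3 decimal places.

2.297 bits

H = −Σ pᵢ log₂ pᵢ.
−0.14·log₂(0.14) = 0.3971
−0.24·log₂(0.24) = 0.4941
−0.18·log₂(0.18) = 0.4453
−0.21·log₂(0.21) = 0.4728
−0.23·log₂(0.23) = 0.4877
Sum ≈ 2.2970 → 2.297 bits.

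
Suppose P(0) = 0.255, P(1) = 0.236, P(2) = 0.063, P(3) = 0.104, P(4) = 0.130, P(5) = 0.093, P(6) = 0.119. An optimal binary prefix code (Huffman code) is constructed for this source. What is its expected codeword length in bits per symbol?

2.665 bits/symbol

Repeatedly combine the two least-probable nodes; the expected code length is the sum of the merged weights.
merge 63/1000 + 93/1000 → 39/250
merge 13/125 + 119/1000 → 223/1000
merge 13/100 + 39/250 → 143/500
merge 223/1000 + 59/250 → 459/1000
merge 51/200 + 143/500 → 541/1000
merge 459/1000 + 541/1000 → 1
L = 39/250 + 223/1000 + 143/500 + 459/1000 + 541/1000 + 1 = 533/200 = 2.665 bits/symbol.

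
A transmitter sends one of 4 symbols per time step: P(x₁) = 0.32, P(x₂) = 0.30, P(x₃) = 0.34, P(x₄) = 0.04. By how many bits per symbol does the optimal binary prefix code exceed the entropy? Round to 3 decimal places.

0.238 bits

Entropy H = −Σ p log₂ p ≈ 1.7621 bits.
Huffman merges: 1/25+3/10→17/50; 8/25+17/50→33/50; 17/50+33/50→1. L = 2 ≈ 2.0000.
L − H = 2.0000 − 1.7621 = 0.238 bits.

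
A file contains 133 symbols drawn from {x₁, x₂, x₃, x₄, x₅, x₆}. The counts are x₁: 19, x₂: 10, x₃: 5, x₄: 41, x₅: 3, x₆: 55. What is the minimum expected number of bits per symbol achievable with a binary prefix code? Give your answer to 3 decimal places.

Probabilities are the counts divided by 133.
Repeatedly combine the two least-probable nodes; the expected code length is the sum of the merged weights.
merge 3/133 + 5/133 → 8/133
merge 8/133 + 10/133 → 18/133
merge 18/133 + 1/7 → 37/133
merge 37/133 + 41/133 → 78/133
merge 55/133 + 78/133 → 1
L = 8/133 + 18/133 + 37/133 + 78/133 + 1 = 274/133 ≈ 2.060 bits/symbol.

2.060 bits/symbol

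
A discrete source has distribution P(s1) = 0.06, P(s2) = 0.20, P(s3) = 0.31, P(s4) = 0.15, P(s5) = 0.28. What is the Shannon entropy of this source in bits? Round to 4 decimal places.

H = −Σ pᵢ log₂ pᵢ.
−0.06·log₂(0.06) = 0.2435
−0.20·log₂(0.20) = 0.4644
−0.31·log₂(0.31) = 0.5238
−0.15·log₂(0.15) = 0.4105
−0.28·log₂(0.28) = 0.5142
Sum ≈ 2.1565 → 2.1565 bits.

2.1565 bits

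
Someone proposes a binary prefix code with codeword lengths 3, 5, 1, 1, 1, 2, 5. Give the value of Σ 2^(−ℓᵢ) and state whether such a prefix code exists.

With common denominator 2^5 = 32: Σ 2^(−ℓᵢ) = 4/32 + 1/32 + 16/32 + 16/32 + 16/32 + 8/32 + 1/32 = 62/32 = 1.9375.
Kraft's inequality requires Σ ≤ 1; here Σ = 1.9375 > 1, so no such prefix code exists.

1.9375; no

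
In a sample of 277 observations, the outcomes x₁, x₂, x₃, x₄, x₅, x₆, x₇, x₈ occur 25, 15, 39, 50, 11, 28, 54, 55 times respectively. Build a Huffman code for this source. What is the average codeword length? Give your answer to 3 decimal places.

Probabilities are the counts divided by 277.
Repeatedly combine the two least-probable nodes; the expected code length is the sum of the merged weights.
merge 11/277 + 15/277 → 26/277
merge 25/277 + 26/277 → 51/277
merge 28/277 + 39/277 → 67/277
merge 50/277 + 51/277 → 101/277
merge 54/277 + 55/277 → 109/277
merge 67/277 + 101/277 → 168/277
merge 109/277 + 168/277 → 1
L = 26/277 + 51/277 + 67/277 + 101/277 + 109/277 + 168/277 + 1 = 799/277 ≈ 2.884 bits/symbol.

2.884 bits/symbol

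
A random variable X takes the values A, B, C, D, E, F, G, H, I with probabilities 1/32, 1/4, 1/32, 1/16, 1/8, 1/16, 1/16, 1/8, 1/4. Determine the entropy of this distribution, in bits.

Each probability is a power of 1/2, so log₂(1/p) is an integer.
H = Σ p·log₂(1/p) = 1/32·5 + 1/4·2 + 1/32·5 + 1/16·4 + 1/8·3 + 1/16·4 + 1/16·4 + 1/8·3 + 1/4·2 = 2.8125 bits.

2.8125 bits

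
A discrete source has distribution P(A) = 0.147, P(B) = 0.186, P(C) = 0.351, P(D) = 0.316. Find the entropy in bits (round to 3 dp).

H = −Σ pᵢ log₂ pᵢ.
−0.147·log₂(0.147) = 0.4066
−0.186·log₂(0.186) = 0.4514
−0.351·log₂(0.351) = 0.5302
−0.316·log₂(0.316) = 0.5252
Sum ≈ 1.9133 → 1.913 bits.

1.913 bits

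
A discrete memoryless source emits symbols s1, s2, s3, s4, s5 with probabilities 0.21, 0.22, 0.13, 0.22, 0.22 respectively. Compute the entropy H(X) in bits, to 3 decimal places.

2.297 bits

H = −Σ pᵢ log₂ pᵢ.
−0.21·log₂(0.21) = 0.4728
−0.22·log₂(0.22) = 0.4806
−0.13·log₂(0.13) = 0.3826
−0.22·log₂(0.22) = 0.4806
−0.22·log₂(0.22) = 0.4806
Sum ≈ 2.2972 → 2.297 bits.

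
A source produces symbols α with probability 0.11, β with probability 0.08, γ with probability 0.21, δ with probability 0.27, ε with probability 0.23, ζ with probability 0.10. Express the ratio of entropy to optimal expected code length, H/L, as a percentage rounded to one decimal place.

99.0%

Entropy H = −Σ p log₂ p ≈ 2.4445 bits.
Huffman merges: 2/25+1/10→9/50; 11/100+9/50→29/100; 21/100+23/100→11/25; 27/100+29/100→14/25; 11/25+14/25→1. L = 247/100 ≈ 2.4700.
Efficiency = H/L = 2.4445/2.4700 = 99.0%.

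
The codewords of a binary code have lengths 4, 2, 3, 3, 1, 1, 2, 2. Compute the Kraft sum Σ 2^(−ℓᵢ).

With common denominator 2^4 = 16: Σ 2^(−ℓᵢ) = 1/16 + 4/16 + 2/16 + 2/16 + 8/16 + 8/16 + 4/16 + 4/16 = 33/16 = 2.0625.

2.0625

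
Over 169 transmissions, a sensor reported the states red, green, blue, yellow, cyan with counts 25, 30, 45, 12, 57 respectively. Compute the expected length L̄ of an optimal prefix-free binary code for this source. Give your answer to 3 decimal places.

2.219 bits/symbol

Probabilities are the counts divided by 169.
Repeatedly combine the two least-probable nodes; the expected code length is the sum of the merged weights.
merge 12/169 + 25/169 → 37/169
merge 30/169 + 37/169 → 67/169
merge 45/169 + 57/169 → 102/169
merge 67/169 + 102/169 → 1
L = 37/169 + 67/169 + 102/169 + 1 = 375/169 ≈ 2.219 bits/symbol.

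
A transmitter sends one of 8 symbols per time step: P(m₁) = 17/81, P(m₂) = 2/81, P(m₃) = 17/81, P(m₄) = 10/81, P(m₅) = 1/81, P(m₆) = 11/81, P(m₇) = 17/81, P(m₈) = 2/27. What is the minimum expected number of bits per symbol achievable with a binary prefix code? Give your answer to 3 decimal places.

Repeatedly combine the two least-probable nodes; the expected code length is the sum of the merged weights.
merge 1/81 + 2/81 → 1/27
merge 1/27 + 2/27 → 1/9
merge 1/9 + 10/81 → 19/81
merge 11/81 + 17/81 → 28/81
merge 17/81 + 17/81 → 34/81
merge 19/81 + 28/81 → 47/81
merge 34/81 + 47/81 → 1
L = 1/27 + 1/9 + 19/81 + 28/81 + 34/81 + 47/81 + 1 = 221/81 ≈ 2.728 bits/symbol.

2.728 bits/symbol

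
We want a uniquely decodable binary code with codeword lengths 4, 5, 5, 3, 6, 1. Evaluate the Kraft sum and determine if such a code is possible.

0.765625; yes

With common denominator 2^6 = 64: Σ 2^(−ℓᵢ) = 4/64 + 2/64 + 2/64 + 8/64 + 1/64 + 32/64 = 49/64 = 0.765625.
Kraft's inequality requires Σ ≤ 1; here Σ = 0.765625 ≤ 1, so such a prefix code exists.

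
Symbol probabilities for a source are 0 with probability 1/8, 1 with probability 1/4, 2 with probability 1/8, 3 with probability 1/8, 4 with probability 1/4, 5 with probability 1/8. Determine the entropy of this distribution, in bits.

2.5 bits

Each probability is a power of 1/2, so log₂(1/p) is an integer.
H = Σ p·log₂(1/p) = 1/8·3 + 1/4·2 + 1/8·3 + 1/8·3 + 1/4·2 + 1/8·3 = 2.5 bits.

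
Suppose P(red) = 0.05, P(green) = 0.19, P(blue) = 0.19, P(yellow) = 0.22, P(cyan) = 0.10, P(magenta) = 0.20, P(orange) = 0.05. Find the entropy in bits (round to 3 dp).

H = −Σ pᵢ log₂ pᵢ.
−0.05·log₂(0.05) = 0.2161
−0.19·log₂(0.19) = 0.4552
−0.19·log₂(0.19) = 0.4552
−0.22·log₂(0.22) = 0.4806
−0.10·log₂(0.10) = 0.3322
−0.20·log₂(0.20) = 0.4644
−0.05·log₂(0.05) = 0.2161
Sum ≈ 2.6198 → 2.620 bits.

2.620 bits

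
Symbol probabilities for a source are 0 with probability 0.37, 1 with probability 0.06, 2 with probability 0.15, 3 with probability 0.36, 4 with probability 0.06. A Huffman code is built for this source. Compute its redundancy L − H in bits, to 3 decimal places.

Entropy H = −Σ p log₂ p ≈ 1.9590 bits.
Huffman merges: 3/50+3/50→3/25; 3/25+3/20→27/100; 27/100+9/25→63/100; 37/100+63/100→1. L = 101/50 ≈ 2.0200.
L − H = 2.0200 − 1.9590 = 0.061 bits.

0.061 bits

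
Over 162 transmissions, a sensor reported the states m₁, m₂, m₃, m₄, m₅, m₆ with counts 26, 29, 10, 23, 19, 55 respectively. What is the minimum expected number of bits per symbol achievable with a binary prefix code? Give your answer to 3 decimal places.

Probabilities are the counts divided by 162.
Repeatedly combine the two least-probable nodes; the expected code length is the sum of the merged weights.
merge 5/81 + 19/162 → 29/162
merge 23/162 + 13/81 → 49/162
merge 29/162 + 29/162 → 29/81
merge 49/162 + 55/162 → 52/81
merge 29/81 + 52/81 → 1
L = 29/162 + 49/162 + 29/81 + 52/81 + 1 = 67/27 ≈ 2.481 bits/symbol.

2.481 bits/symbol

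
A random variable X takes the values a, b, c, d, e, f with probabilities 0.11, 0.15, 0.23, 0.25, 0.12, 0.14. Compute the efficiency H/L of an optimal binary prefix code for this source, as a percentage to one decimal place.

99.7%

Entropy H = −Σ p log₂ p ≈ 2.5127 bits.
Huffman merges: 11/100+3/25→23/100; 7/50+3/20→29/100; 23/100+23/100→23/50; 1/4+29/100→27/50; 23/50+27/50→1. L = 63/25 ≈ 2.5200.
Efficiency = H/L = 2.5127/2.5200 = 99.7%.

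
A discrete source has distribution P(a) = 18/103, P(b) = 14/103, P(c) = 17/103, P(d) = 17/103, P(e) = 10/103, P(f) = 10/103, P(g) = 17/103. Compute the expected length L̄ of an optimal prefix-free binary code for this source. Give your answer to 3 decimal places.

Repeatedly combine the two least-probable nodes; the expected code length is the sum of the merged weights.
merge 10/103 + 10/103 → 20/103
merge 14/103 + 17/103 → 31/103
merge 17/103 + 17/103 → 34/103
merge 18/103 + 20/103 → 38/103
merge 31/103 + 34/103 → 65/103
merge 38/103 + 65/103 → 1
L = 20/103 + 31/103 + 34/103 + 38/103 + 65/103 + 1 = 291/103 ≈ 2.825 bits/symbol.

2.825 bits/symbol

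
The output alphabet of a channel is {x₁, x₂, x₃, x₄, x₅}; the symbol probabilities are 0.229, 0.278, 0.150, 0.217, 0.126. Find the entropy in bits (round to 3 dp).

H = −Σ pᵢ log₂ pᵢ.
−0.229·log₂(0.229) = 0.4870
−0.278·log₂(0.278) = 0.5134
−0.150·log₂(0.150) = 0.4105
−0.217·log₂(0.217) = 0.4783
−0.126·log₂(0.126) = 0.3766
Sum ≈ 2.2658 → 2.266 bits.

2.266 bits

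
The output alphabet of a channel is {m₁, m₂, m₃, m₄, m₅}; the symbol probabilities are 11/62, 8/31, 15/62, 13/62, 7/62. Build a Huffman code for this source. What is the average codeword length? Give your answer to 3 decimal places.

Repeatedly combine the two least-probable nodes; the expected code length is the sum of the merged weights.
merge 7/62 + 11/62 → 9/31
merge 13/62 + 15/62 → 14/31
merge 8/31 + 9/31 → 17/31
merge 14/31 + 17/31 → 1
L = 9/31 + 14/31 + 17/31 + 1 = 71/31 ≈ 2.290 bits/symbol.

2.290 bits/symbol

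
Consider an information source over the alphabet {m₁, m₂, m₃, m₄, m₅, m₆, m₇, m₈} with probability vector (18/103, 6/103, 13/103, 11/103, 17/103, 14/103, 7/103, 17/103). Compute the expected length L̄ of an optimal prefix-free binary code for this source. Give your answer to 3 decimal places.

2.951 bits/symbol

Repeatedly combine the two least-probable nodes; the expected code length is the sum of the merged weights.
merge 6/103 + 7/103 → 13/103
merge 11/103 + 13/103 → 24/103
merge 13/103 + 14/103 → 27/103
merge 17/103 + 17/103 → 34/103
merge 18/103 + 24/103 → 42/103
merge 27/103 + 34/103 → 61/103
merge 42/103 + 61/103 → 1
L = 13/103 + 24/103 + 27/103 + 34/103 + 42/103 + 61/103 + 1 = 304/103 ≈ 2.951 bits/symbol.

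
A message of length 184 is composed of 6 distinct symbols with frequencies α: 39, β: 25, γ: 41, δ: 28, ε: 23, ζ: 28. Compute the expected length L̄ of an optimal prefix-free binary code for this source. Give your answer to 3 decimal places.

2.565 bits/symbol

Probabilities are the counts divided by 184.
Repeatedly combine the two least-probable nodes; the expected code length is the sum of the merged weights.
merge 1/8 + 25/184 → 6/23
merge 7/46 + 7/46 → 7/23
merge 39/184 + 41/184 → 10/23
merge 6/23 + 7/23 → 13/23
merge 10/23 + 13/23 → 1
L = 6/23 + 7/23 + 10/23 + 13/23 + 1 = 59/23 ≈ 2.565 bits/symbol.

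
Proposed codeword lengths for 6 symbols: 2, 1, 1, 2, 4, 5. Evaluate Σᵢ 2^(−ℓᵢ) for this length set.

With common denominator 2^5 = 32: Σ 2^(−ℓᵢ) = 8/32 + 16/32 + 16/32 + 8/32 + 2/32 + 1/32 = 51/32 = 1.59375.

1.59375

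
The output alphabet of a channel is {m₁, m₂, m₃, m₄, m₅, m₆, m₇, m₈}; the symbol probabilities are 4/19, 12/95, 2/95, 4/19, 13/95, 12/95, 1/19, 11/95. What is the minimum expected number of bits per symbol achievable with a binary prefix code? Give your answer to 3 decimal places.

Repeatedly combine the two least-probable nodes; the expected code length is the sum of the merged weights.
merge 2/95 + 1/19 → 7/95
merge 7/95 + 11/95 → 18/95
merge 12/95 + 12/95 → 24/95
merge 13/95 + 18/95 → 31/95
merge 4/19 + 4/19 → 8/19
merge 24/95 + 31/95 → 11/19
merge 8/19 + 11/19 → 1
L = 7/95 + 18/95 + 24/95 + 31/95 + 8/19 + 11/19 + 1 = 54/19 ≈ 2.842 bits/symbol.

2.842 bits/symbol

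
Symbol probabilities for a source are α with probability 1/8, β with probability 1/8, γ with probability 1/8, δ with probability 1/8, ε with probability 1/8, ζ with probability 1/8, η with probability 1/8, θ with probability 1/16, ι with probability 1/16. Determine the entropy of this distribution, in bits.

Each probability is a power of 1/2, so log₂(1/p) is an integer.
H = Σ p·log₂(1/p) = 1/8·3 + 1/8·3 + 1/8·3 + 1/8·3 + 1/8·3 + 1/8·3 + 1/8·3 + 1/16·4 + 1/16·4 = 3.125 bits.

3.125 bits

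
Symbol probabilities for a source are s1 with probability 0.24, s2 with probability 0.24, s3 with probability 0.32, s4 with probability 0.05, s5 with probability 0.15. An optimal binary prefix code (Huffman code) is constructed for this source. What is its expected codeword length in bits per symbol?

2.2 bits/symbol

Repeatedly combine the two least-probable nodes; the expected code length is the sum of the merged weights.
merge 1/20 + 3/20 → 1/5
merge 1/5 + 6/25 → 11/25
merge 6/25 + 8/25 → 14/25
merge 11/25 + 14/25 → 1
L = 1/5 + 11/25 + 14/25 + 1 = 11/5 = 2.2 bits/symbol.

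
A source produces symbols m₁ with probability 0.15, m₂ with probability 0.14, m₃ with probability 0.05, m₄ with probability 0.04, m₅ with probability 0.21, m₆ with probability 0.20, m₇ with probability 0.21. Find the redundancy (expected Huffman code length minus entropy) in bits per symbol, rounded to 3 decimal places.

0.050 bits

Entropy H = −Σ p log₂ p ≈ 2.6195 bits.
Huffman merges: 1/25+1/20→9/100; 9/100+7/50→23/100; 3/20+1/5→7/20; 21/100+21/100→21/50; 23/100+7/20→29/50; 21/50+29/50→1. L = 267/100 ≈ 2.6700.
L − H = 2.6700 − 2.6195 = 0.050 bits.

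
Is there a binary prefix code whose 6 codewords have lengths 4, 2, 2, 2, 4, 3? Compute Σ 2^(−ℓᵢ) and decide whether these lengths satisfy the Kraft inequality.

1; yes

With common denominator 2^4 = 16: Σ 2^(−ℓᵢ) = 1/16 + 4/16 + 4/16 + 4/16 + 1/16 + 2/16 = 16/16 = 1.
Kraft's inequality requires Σ ≤ 1; here Σ = 1 ≤ 1, so such a prefix code exists.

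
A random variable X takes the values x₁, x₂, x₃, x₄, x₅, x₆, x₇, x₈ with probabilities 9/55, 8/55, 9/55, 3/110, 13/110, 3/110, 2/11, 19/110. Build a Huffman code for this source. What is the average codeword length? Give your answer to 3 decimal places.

Repeatedly combine the two least-probable nodes; the expected code length is the sum of the merged weights.
merge 3/110 + 3/110 → 3/55
merge 3/55 + 13/110 → 19/110
merge 8/55 + 9/55 → 17/55
merge 9/55 + 19/110 → 37/110
merge 19/110 + 2/11 → 39/110
merge 17/55 + 37/110 → 71/110
merge 39/110 + 71/110 → 1
L = 3/55 + 19/110 + 17/55 + 37/110 + 39/110 + 71/110 + 1 = 158/55 ≈ 2.873 bits/symbol.

2.873 bits/symbol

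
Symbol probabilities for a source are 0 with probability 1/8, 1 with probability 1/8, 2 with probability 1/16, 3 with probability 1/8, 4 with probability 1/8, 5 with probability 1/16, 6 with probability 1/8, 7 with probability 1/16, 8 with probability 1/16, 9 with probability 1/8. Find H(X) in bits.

3.25 bits

Each probability is a power of 1/2, so log₂(1/p) is an integer.
H = Σ p·log₂(1/p) = 1/8·3 + 1/8·3 + 1/16·4 + 1/8·3 + 1/8·3 + 1/16·4 + 1/8·3 + 1/16·4 + 1/16·4 + 1/8·3 = 3.25 bits.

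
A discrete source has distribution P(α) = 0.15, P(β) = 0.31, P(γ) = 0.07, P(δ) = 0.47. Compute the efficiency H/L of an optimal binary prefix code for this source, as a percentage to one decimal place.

98.0%

Entropy H = −Σ p log₂ p ≈ 1.7149 bits.
Huffman merges: 7/100+3/20→11/50; 11/50+31/100→53/100; 47/100+53/100→1. L = 7/4 ≈ 1.7500.
Efficiency = H/L = 1.7149/1.7500 = 98.0%.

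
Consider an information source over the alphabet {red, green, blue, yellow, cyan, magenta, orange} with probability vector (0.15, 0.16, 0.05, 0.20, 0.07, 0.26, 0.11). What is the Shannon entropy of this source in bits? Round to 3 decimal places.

2.638 bits

H = −Σ pᵢ log₂ pᵢ.
−0.15·log₂(0.15) = 0.4105
−0.16·log₂(0.16) = 0.4230
−0.05·log₂(0.05) = 0.2161
−0.20·log₂(0.20) = 0.4644
−0.07·log₂(0.07) = 0.2686
−0.26·log₂(0.26) = 0.5053
−0.11·log₂(0.11) = 0.3503
Sum ≈ 2.6382 → 2.638 bits.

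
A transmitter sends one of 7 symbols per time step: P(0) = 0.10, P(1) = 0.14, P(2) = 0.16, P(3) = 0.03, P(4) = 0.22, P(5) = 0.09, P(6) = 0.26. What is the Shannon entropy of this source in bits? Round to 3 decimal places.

H = −Σ pᵢ log₂ pᵢ.
−0.10·log₂(0.10) = 0.3322
−0.14·log₂(0.14) = 0.3971
−0.16·log₂(0.16) = 0.4230
−0.03·log₂(0.03) = 0.1518
−0.22·log₂(0.22) = 0.4806
−0.09·log₂(0.09) = 0.3127
−0.26·log₂(0.26) = 0.5053
Sum ≈ 2.6026 → 2.603 bits.

2.603 bits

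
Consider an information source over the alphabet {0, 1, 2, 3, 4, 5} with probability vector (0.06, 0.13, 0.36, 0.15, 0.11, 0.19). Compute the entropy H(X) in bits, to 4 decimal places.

2.3729 bits

H = −Σ pᵢ log₂ pᵢ.
−0.06·log₂(0.06) = 0.2435
−0.13·log₂(0.13) = 0.3826
−0.36·log₂(0.36) = 0.5306
−0.15·log₂(0.15) = 0.4105
−0.11·log₂(0.11) = 0.3503
−0.19·log₂(0.19) = 0.4552
Sum ≈ 2.3729 → 2.3729 bits.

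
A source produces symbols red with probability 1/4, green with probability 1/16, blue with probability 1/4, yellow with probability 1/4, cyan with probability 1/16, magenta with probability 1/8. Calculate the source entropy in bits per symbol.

Each probability is a power of 1/2, so log₂(1/p) is an integer.
H = Σ p·log₂(1/p) = 1/4·2 + 1/16·4 + 1/4·2 + 1/4·2 + 1/16·4 + 1/8·3 = 2.375 bits.

2.375 bits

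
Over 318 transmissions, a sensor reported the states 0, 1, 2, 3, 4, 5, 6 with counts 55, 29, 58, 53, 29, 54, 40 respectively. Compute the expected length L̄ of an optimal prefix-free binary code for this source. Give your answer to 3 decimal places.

Probabilities are the counts divided by 318.
Repeatedly combine the two least-probable nodes; the expected code length is the sum of the merged weights.
merge 29/318 + 29/318 → 29/159
merge 20/159 + 1/6 → 31/106
merge 9/53 + 55/318 → 109/318
merge 29/159 + 29/159 → 58/159
merge 31/106 + 109/318 → 101/159
merge 58/159 + 101/159 → 1
L = 29/159 + 31/106 + 109/318 + 58/159 + 101/159 + 1 = 448/159 ≈ 2.818 bits/symbol.

2.818 bits/symbol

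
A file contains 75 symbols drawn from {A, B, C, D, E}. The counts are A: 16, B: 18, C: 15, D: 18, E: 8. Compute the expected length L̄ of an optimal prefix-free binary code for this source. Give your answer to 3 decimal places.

Probabilities are the counts divided by 75.
Repeatedly combine the two least-probable nodes; the expected code length is the sum of the merged weights.
merge 8/75 + 1/5 → 23/75
merge 16/75 + 6/25 → 34/75
merge 6/25 + 23/75 → 41/75
merge 34/75 + 41/75 → 1
L = 23/75 + 34/75 + 41/75 + 1 = 173/75 ≈ 2.307 bits/symbol.

2.307 bits/symbol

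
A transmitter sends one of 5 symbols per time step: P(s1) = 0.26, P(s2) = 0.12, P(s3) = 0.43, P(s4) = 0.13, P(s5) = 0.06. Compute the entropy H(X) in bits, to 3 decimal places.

H = −Σ pᵢ log₂ pᵢ.
−0.26·log₂(0.26) = 0.5053
−0.12·log₂(0.12) = 0.3671
−0.43·log₂(0.43) = 0.5236
−0.13·log₂(0.13) = 0.3826
−0.06·log₂(0.06) = 0.2435
Sum ≈ 2.0221 → 2.022 bits.

2.022 bits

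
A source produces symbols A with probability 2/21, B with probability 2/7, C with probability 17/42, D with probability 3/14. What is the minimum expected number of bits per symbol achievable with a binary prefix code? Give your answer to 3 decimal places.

Repeatedly combine the two least-probable nodes; the expected code length is the sum of the merged weights.
merge 2/21 + 3/14 → 13/42
merge 2/7 + 13/42 → 25/42
merge 17/42 + 25/42 → 1
L = 13/42 + 25/42 + 1 = 40/21 ≈ 1.905 bits/symbol.

1.905 bits/symbol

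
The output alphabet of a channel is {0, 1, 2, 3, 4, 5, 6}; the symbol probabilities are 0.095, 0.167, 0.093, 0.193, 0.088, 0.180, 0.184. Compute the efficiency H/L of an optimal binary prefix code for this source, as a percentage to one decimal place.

Entropy H = −Σ p log₂ p ≈ 2.7338 bits.
Huffman merges: 11/125+93/1000→181/1000; 19/200+167/1000→131/500; 9/50+181/1000→361/1000; 23/125+193/1000→377/1000; 131/500+361/1000→623/1000; 377/1000+623/1000→1. L = 701/250 ≈ 2.8040.
Efficiency = H/L = 2.7338/2.8040 = 97.5%.

97.5%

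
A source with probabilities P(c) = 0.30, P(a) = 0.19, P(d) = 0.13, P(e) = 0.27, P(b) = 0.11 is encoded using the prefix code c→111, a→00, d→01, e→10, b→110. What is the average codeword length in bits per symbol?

L̄ = Σ pᵢ·ℓᵢ = 0.30·3 + 0.19·2 + 0.13·2 + 0.27·2 + 0.11·3 = 2.41 bits/symbol.

2.41 bits/symbol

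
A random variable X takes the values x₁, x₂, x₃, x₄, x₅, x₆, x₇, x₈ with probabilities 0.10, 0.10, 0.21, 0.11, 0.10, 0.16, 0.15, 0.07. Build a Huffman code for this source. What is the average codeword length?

2.96 bits/symbol

Repeatedly combine the two least-probable nodes; the expected code length is the sum of the merged weights.
merge 7/100 + 1/10 → 17/100
merge 1/10 + 1/10 → 1/5
merge 11/100 + 3/20 → 13/50
merge 4/25 + 17/100 → 33/100
merge 1/5 + 21/100 → 41/100
merge 13/50 + 33/100 → 59/100
merge 41/100 + 59/100 → 1
L = 17/100 + 1/5 + 13/50 + 33/100 + 41/100 + 59/100 + 1 = 74/25 = 2.96 bits/symbol.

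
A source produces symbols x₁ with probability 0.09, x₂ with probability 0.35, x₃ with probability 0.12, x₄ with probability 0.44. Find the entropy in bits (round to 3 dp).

H = −Σ pᵢ log₂ pᵢ.
−0.09·log₂(0.09) = 0.3127
−0.35·log₂(0.35) = 0.5301
−0.12·log₂(0.12) = 0.3671
−0.44·log₂(0.44) = 0.5211
Sum ≈ 1.7310 → 1.731 bits.

1.731 bits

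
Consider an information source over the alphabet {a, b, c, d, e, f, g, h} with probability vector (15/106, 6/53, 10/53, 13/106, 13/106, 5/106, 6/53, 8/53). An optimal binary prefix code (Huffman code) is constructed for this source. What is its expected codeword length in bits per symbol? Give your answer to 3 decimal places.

Repeatedly combine the two least-probable nodes; the expected code length is the sum of the merged weights.
merge 5/106 + 6/53 → 17/106
merge 6/53 + 13/106 → 25/106
merge 13/106 + 15/106 → 14/53
merge 8/53 + 17/106 → 33/106
merge 10/53 + 25/106 → 45/106
merge 14/53 + 33/106 → 61/106
merge 45/106 + 61/106 → 1
L = 17/106 + 25/106 + 14/53 + 33/106 + 45/106 + 61/106 + 1 = 315/106 ≈ 2.972 bits/symbol.

2.972 bits/symbol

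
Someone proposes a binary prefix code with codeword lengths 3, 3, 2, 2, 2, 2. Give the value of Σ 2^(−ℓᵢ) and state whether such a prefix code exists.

With common denominator 2^3 = 8: Σ 2^(−ℓᵢ) = 1/8 + 1/8 + 2/8 + 2/8 + 2/8 + 2/8 = 10/8 = 1.25.
Kraft's inequality requires Σ ≤ 1; here Σ = 1.25 > 1, so no such prefix code exists.

1.25; no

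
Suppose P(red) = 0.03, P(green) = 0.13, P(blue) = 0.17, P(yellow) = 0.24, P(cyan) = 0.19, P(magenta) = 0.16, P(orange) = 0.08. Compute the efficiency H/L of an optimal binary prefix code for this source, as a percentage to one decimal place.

98.2%

Entropy H = −Σ p log₂ p ≈ 2.6329 bits.
Huffman merges: 3/100+2/25→11/100; 11/100+13/100→6/25; 4/25+17/100→33/100; 19/100+6/25→43/100; 6/25+33/100→57/100; 43/100+57/100→1. L = 67/25 ≈ 2.6800.
Efficiency = H/L = 2.6329/2.6800 = 98.2%.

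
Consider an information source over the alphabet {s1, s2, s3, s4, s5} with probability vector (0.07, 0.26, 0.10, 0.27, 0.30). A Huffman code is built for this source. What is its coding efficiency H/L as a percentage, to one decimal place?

Entropy H = −Σ p log₂ p ≈ 2.1371 bits.
Huffman merges: 7/100+1/10→17/100; 17/100+13/50→43/100; 27/100+3/10→57/100; 43/100+57/100→1. L = 217/100 ≈ 2.1700.
Efficiency = H/L = 2.1371/2.1700 = 98.5%.

98.5%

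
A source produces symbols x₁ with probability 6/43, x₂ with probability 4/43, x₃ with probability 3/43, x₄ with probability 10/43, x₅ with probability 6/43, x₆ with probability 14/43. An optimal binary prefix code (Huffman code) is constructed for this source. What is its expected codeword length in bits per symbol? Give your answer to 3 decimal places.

Repeatedly combine the two least-probable nodes; the expected code length is the sum of the merged weights.
merge 3/43 + 4/43 → 7/43
merge 6/43 + 6/43 → 12/43
merge 7/43 + 10/43 → 17/43
merge 12/43 + 14/43 → 26/43
merge 17/43 + 26/43 → 1
L = 7/43 + 12/43 + 17/43 + 26/43 + 1 = 105/43 ≈ 2.442 bits/symbol.

2.442 bits/symbol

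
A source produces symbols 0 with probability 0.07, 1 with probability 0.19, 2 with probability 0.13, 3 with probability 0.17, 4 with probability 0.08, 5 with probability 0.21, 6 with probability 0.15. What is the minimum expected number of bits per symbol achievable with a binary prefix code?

Repeatedly combine the two least-probable nodes; the expected code length is the sum of the merged weights.
merge 7/100 + 2/25 → 3/20
merge 13/100 + 3/20 → 7/25
merge 3/20 + 17/100 → 8/25
merge 19/100 + 21/100 → 2/5
merge 7/25 + 8/25 → 3/5
merge 2/5 + 3/5 → 1
L = 3/20 + 7/25 + 8/25 + 2/5 + 3/5 + 1 = 11/4 = 2.75 bits/symbol.

2.75 bits/symbol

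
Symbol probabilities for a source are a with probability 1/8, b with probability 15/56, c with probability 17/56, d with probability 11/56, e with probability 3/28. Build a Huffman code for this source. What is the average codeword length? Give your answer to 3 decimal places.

Repeatedly combine the two least-probable nodes; the expected code length is the sum of the merged weights.
merge 3/28 + 1/8 → 13/56
merge 11/56 + 13/56 → 3/7
merge 15/56 + 17/56 → 4/7
merge 3/7 + 4/7 → 1
L = 13/56 + 3/7 + 4/7 + 1 = 125/56 ≈ 2.232 bits/symbol.

2.232 bits/symbol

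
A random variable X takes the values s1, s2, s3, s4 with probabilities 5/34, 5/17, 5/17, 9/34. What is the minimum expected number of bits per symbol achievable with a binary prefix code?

2 bits/symbol

Repeatedly combine the two least-probable nodes; the expected code length is the sum of the merged weights.
merge 5/34 + 9/34 → 7/17
merge 5/17 + 5/17 → 10/17
merge 7/17 + 10/17 → 1
L = 7/17 + 10/17 + 1 = 2 bits/symbol.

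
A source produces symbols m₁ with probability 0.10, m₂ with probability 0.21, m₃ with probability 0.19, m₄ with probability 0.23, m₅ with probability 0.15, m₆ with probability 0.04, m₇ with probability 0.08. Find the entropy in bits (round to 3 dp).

2.636 bits

H = −Σ pᵢ log₂ pᵢ.
−0.10·log₂(0.10) = 0.3322
−0.21·log₂(0.21) = 0.4728
−0.19·log₂(0.19) = 0.4552
−0.23·log₂(0.23) = 0.4877
−0.15·log₂(0.15) = 0.4105
−0.04·log₂(0.04) = 0.1858
−0.08·log₂(0.08) = 0.2915
Sum ≈ 2.6357 → 2.636 bits.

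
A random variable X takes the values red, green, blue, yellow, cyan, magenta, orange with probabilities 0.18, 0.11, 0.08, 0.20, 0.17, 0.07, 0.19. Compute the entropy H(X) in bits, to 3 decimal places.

2.710 bits

H = −Σ pᵢ log₂ pᵢ.
−0.18·log₂(0.18) = 0.4453
−0.11·log₂(0.11) = 0.3503
−0.08·log₂(0.08) = 0.2915
−0.20·log₂(0.20) = 0.4644
−0.17·log₂(0.17) = 0.4346
−0.07·log₂(0.07) = 0.2686
−0.19·log₂(0.19) = 0.4552
Sum ≈ 2.7099 → 2.710 bits.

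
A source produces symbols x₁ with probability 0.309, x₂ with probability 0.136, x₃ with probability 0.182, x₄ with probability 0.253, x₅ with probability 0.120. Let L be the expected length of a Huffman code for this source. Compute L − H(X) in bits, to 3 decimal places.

0.025 bits

Entropy H = −Σ p log₂ p ≈ 2.2311 bits.
Huffman merges: 3/25+17/125→32/125; 91/500+253/1000→87/200; 32/125+309/1000→113/200; 87/200+113/200→1. L = 282/125 ≈ 2.2560.
L − H = 2.2560 − 2.2311 = 0.025 bits.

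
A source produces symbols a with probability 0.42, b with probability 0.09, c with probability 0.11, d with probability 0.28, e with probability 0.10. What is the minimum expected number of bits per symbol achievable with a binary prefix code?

Repeatedly combine the two least-probable nodes; the expected code length is the sum of the merged weights.
merge 9/100 + 1/10 → 19/100
merge 11/100 + 19/100 → 3/10
merge 7/25 + 3/10 → 29/50
merge 21/50 + 29/50 → 1
L = 19/100 + 3/10 + 29/50 + 1 = 207/100 = 2.07 bits/symbol.

2.07 bits/symbol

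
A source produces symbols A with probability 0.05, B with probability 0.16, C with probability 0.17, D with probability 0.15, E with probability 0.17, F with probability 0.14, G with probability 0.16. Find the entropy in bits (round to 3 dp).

2.739 bits

H = −Σ pᵢ log₂ pᵢ.
−0.05·log₂(0.05) = 0.2161
−0.16·log₂(0.16) = 0.4230
−0.17·log₂(0.17) = 0.4346
−0.15·log₂(0.15) = 0.4105
−0.17·log₂(0.17) = 0.4346
−0.14·log₂(0.14) = 0.3971
−0.16·log₂(0.16) = 0.4230
Sum ≈ 2.7390 → 2.739 bits.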